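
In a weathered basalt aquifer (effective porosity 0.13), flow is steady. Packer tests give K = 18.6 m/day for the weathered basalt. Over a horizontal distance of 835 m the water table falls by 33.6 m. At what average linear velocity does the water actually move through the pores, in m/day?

5.76

Hydraulic gradient i = Δh / L = 33.6 / 835 = 0.04024.
Darcy flux q = K · i = 18.60 × 0.04024 = 0.7485 m/day.
Seepage velocity v = q / n_e = 0.7485 / 0.13 = 5.757 m/day.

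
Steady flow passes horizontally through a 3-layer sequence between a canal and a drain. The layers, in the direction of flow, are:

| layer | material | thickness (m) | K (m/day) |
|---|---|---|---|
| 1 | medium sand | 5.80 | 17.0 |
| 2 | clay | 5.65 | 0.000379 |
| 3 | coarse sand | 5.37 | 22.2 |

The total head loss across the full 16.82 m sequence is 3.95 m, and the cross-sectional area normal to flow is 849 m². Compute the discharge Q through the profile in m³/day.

Flow is perpendicular to layering, so the layers act in series and the equivalent K is the thickness-weighted harmonic mean.
Total thickness L = 5.80 + 5.65 + 5.37 = 16.82 m.
Σ(b_i/K_i) = 5.80/17.0 + 5.65/0.000379 + 5.37/22.2 = 14908 d.
K_eq = L / Σ(b_i/K_i) = 16.82 / 14908 = 0.001128 m/day.
Q = K_eq · A · (Δh/L) = 0.001128 × 849 × (3.95/16.82) = 0.2249 m³/day.

0.225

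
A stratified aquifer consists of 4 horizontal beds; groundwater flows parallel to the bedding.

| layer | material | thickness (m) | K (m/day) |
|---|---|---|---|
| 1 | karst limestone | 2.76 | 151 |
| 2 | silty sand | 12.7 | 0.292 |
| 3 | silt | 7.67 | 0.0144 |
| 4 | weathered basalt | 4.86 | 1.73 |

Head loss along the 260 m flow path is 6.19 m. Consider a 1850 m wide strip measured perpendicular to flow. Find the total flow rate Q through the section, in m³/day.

18900

Flow is parallel to layering, so each bed carries its own Darcy discharge and the transmissivities add.
Σ(K_i·b_i) = 151×2.76 + 0.292×12.7 + 0.0144×7.67 + 1.73×4.86 = 429.0 m²/day.
Hydraulic gradient i = Δh / L = 6.19 / 260 = 0.02381.
Q = Σ(K_i·b_i) · W · i = 429.0 × 1850 × 0.02381 = 18894 m³/day.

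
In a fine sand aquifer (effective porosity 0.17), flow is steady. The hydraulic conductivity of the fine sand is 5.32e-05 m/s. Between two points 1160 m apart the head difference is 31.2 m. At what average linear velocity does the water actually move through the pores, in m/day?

Convert K: 5.32e-05 m/s × 86400 = 4.596 m/day.
Hydraulic gradient i = Δh / L = 31.2 / 1160 = 0.02690.
Darcy flux q = K · i = 4.596 × 0.02690 = 0.1236 m/day.
Seepage velocity v = q / n_e = 0.1236 / 0.17 = 0.7272 m/day.

0.727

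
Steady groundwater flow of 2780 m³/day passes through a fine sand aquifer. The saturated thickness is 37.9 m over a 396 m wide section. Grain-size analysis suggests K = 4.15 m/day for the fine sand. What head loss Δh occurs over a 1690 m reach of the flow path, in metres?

75.4

Cross-sectional area A = 396 × 37.9 = 15008 m².
From Q = K·A·i, i = Q / (K·A) = 2780 / (4.150 × 15008) = 0.04463.
Head loss Δh = i · L = 0.04463 × 1690 = 75.43 m.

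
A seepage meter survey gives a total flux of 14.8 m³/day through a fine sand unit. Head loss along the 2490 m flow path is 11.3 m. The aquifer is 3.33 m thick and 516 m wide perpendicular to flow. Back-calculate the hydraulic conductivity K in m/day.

Cross-sectional area A = 516 × 3.33 = 1718 m².
Hydraulic gradient i = Δh / L = 11.3 / 2490 = 0.004538.
From Q = K·A·i, K = Q / (A·i) = 14.8 / (1718 × 0.004538) = 1.898 m/day.

1.90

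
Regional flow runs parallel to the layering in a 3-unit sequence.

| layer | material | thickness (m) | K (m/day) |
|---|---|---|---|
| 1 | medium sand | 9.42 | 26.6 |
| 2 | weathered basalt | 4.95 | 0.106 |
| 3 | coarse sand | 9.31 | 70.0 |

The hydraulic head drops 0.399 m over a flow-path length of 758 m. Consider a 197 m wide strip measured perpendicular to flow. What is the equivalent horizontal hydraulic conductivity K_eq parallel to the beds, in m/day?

Flow is parallel to layering, so each bed carries its own Darcy discharge and the transmissivities add.
Σ(K_i·b_i) = 26.6×9.42 + 0.106×4.95 + 70.0×9.31 = 902.8 m²/day.
Total thickness b = 23.68 m, so K_eq = Σ(K_i·b_i)/b = 38.12 m/day.

38.1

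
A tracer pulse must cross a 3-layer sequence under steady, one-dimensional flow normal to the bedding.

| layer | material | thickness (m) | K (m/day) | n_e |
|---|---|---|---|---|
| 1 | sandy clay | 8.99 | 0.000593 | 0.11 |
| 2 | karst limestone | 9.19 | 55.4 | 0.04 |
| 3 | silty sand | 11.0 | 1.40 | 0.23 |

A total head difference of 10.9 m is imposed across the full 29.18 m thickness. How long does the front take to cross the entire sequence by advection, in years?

14.8

With flow normal to the layers, continuity requires the same specific discharge q through every layer.
Σ(b_i/K_i) = 8.99/0.000593 + 9.19/55.4 + 11.0/1.40 = 15168 d.
q = Δh / Σ(b_i/K_i) = 10.9 / 15168 = 0.0007186 m/day.
In each layer the seepage velocity is v_i = q/n_i, so the layer transit time is t_i = b_i·n_i / q:
  layer 1 (sandy clay): t_1 = 8.99 × 0.11 / 0.0007186 = 1376 d
  layer 2 (karst limestone): t_2 = 9.19 × 0.04 / 0.0007186 = 511.5 d
  layer 3 (silty sand): t_3 = 11.0 × 0.23 / 0.0007186 = 3521 d
Total t = Σ t_i = 5408 days = 14.81 years.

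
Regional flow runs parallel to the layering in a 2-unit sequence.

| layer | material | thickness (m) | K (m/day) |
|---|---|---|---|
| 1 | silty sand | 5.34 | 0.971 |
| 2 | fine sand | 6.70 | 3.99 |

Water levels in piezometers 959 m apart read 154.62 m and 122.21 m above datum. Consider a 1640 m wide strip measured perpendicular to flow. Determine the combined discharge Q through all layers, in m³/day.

1770

Flow is parallel to layering, so each bed carries its own Darcy discharge and the transmissivities add.
Σ(K_i·b_i) = 0.971×5.34 + 3.99×6.70 = 31.92 m²/day.
Hydraulic gradient i = (154.62 − 122.21) / 959 = 32.41 / 959 = 0.03380.
Q = Σ(K_i·b_i) · W · i = 31.92 × 1640 × 0.03380 = 1769 m³/day.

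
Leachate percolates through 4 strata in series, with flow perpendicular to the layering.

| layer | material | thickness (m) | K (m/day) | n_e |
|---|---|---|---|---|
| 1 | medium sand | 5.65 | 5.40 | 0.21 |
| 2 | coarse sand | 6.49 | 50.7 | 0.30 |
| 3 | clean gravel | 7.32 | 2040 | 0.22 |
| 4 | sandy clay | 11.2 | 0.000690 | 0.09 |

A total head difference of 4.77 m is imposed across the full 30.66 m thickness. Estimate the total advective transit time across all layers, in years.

With flow normal to the layers, continuity requires the same specific discharge q through every layer.
Σ(b_i/K_i) = 5.65/5.40 + 6.49/50.7 + 7.32/2040 + 11.2/0.000690 = 16233 d.
q = Δh / Σ(b_i/K_i) = 4.77 / 16233 = 0.0002938 m/day.
In each layer the seepage velocity is v_i = q/n_i, so the layer transit time is t_i = b_i·n_i / q:
  layer 1 (medium sand): t_1 = 5.65 × 0.21 / 0.0002938 = 4038 d
  layer 2 (coarse sand): t_2 = 6.49 × 0.30 / 0.0002938 = 6626 d
  layer 3 (clean gravel): t_3 = 7.32 × 0.22 / 0.0002938 = 5480 d
  layer 4 (sandy clay): t_4 = 11.2 × 0.09 / 0.0002938 = 3430 d
Total t = Σ t_i = 19575 days = 53.59 years.

53.6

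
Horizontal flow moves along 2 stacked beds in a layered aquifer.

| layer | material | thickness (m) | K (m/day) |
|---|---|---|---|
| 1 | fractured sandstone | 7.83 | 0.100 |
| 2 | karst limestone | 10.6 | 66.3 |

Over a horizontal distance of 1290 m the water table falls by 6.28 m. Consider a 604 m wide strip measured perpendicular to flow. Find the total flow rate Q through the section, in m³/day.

2070

Flow is parallel to layering, so each bed carries its own Darcy discharge and the transmissivities add.
Σ(K_i·b_i) = 0.100×7.83 + 66.3×10.6 = 703.6 m²/day.
Hydraulic gradient i = Δh / L = 6.28 / 1290 = 0.004868.
Q = Σ(K_i·b_i) · W · i = 703.6 × 604 × 0.004868 = 2069 m³/day.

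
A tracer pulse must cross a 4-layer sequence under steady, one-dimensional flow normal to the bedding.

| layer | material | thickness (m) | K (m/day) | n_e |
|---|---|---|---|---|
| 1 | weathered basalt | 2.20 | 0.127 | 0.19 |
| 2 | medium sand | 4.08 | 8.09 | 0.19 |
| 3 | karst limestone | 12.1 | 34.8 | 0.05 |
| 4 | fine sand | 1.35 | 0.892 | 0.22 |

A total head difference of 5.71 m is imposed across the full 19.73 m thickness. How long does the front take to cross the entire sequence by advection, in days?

With flow normal to the layers, continuity requires the same specific discharge q through every layer.
Σ(b_i/K_i) = 2.20/0.127 + 4.08/8.09 + 12.1/34.8 + 1.35/0.892 = 19.69 d.
q = Δh / Σ(b_i/K_i) = 5.71 / 19.69 = 0.2900 m/day.
In each layer the seepage velocity is v_i = q/n_i, so the layer transit time is t_i = b_i·n_i / q:
  layer 1 (weathered basalt): t_1 = 2.20 × 0.19 / 0.2900 = 1.441 d
  layer 2 (medium sand): t_2 = 4.08 × 0.19 / 0.2900 = 2.673 d
  layer 3 (karst limestone): t_3 = 12.1 × 0.05 / 0.2900 = 2.086 d
  layer 4 (fine sand): t_4 = 1.35 × 0.22 / 0.2900 = 1.024 d
Total t = Σ t_i = 7.224 days.

7.22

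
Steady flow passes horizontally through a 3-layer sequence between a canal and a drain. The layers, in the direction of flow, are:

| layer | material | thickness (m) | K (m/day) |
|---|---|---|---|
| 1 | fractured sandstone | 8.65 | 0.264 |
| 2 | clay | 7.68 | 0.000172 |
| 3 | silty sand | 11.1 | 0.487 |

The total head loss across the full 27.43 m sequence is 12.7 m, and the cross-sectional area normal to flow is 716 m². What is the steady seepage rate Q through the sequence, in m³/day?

0.203

Flow is perpendicular to layering, so the layers act in series and the equivalent K is the thickness-weighted harmonic mean.
Total thickness L = 8.65 + 7.68 + 11.1 = 27.43 m.
Σ(b_i/K_i) = 8.65/0.264 + 7.68/0.000172 + 11.1/0.487 = 44707 d.
K_eq = L / Σ(b_i/K_i) = 27.43 / 44707 = 0.0006136 m/day.
Q = K_eq · A · (Δh/L) = 0.0006136 × 716 × (12.7/27.43) = 0.2034 m³/day.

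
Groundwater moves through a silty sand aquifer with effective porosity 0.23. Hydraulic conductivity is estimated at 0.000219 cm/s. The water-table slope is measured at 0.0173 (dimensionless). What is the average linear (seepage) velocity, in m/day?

Convert K: 0.000219 cm/s × 864 = 0.1892 m/day.
Hydraulic gradient i = 0.0173.
Darcy flux q = K · i = 0.1892 × 0.01730 = 0.003273 m/day.
Seepage velocity v = q / n_e = 0.003273 / 0.23 = 0.01423 m/day.

0.0142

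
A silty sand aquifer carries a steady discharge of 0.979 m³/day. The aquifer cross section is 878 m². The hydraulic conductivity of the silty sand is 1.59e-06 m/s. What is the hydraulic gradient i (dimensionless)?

0.00812

Convert K: 1.59e-06 m/s × 86400 = 0.1374 m/day.
From Q = K·A·i, i = Q / (K·A) = 0.979 / (0.1374 × 878.0) = 0.008117.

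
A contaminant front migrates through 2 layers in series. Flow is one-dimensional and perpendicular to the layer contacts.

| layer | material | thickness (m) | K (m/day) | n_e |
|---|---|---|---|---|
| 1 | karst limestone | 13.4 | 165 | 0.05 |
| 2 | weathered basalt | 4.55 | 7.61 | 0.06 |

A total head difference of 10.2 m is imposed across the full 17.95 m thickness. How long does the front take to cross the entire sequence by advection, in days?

0.0628

With flow normal to the layers, continuity requires the same specific discharge q through every layer.
Σ(b_i/K_i) = 13.4/165 + 4.55/7.61 = 0.6791 d.
q = Δh / Σ(b_i/K_i) = 10.2 / 0.6791 = 15.02 m/day.
In each layer the seepage velocity is v_i = q/n_i, so the layer transit time is t_i = b_i·n_i / q:
  layer 1 (karst limestone): t_1 = 13.4 × 0.05 / 15.02 = 0.04461 d
  layer 2 (weathered basalt): t_2 = 4.55 × 0.06 / 15.02 = 0.01818 d
Total t = Σ t_i = 0.06278 days.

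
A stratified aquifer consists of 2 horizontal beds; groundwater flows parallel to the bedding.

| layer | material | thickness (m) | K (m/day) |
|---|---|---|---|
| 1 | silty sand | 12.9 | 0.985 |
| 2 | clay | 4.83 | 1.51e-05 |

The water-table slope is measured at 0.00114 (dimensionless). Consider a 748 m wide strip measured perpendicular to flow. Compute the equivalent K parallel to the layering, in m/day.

Flow is parallel to layering, so each bed carries its own Darcy discharge and the transmissivities add.
Σ(K_i·b_i) = 0.985×12.9 + 1.51e-05×4.83 = 12.71 m²/day.
Total thickness b = 17.73 m, so K_eq = Σ(K_i·b_i)/b = 0.7167 m/day.

0.717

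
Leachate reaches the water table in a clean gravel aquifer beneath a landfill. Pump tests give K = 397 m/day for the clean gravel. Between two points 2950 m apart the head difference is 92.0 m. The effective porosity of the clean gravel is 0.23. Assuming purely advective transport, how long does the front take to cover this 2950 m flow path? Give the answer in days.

54.8

Hydraulic gradient i = Δh / L = 92.0 / 2950 = 0.03119.
Darcy flux q = K · i = 397.0 × 0.03119 = 12.38 m/day.
Seepage velocity v = q / n_e = 12.38 / 0.23 = 53.83 m/day.
Travel time t = L / v = 2950 / 53.83 = 54.80 days.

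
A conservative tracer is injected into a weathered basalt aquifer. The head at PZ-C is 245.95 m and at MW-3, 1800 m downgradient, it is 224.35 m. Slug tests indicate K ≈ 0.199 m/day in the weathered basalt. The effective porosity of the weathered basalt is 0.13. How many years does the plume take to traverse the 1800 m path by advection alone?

268

Hydraulic gradient i = (245.95 − 224.35) / 1800 = 21.6 / 1800 = 0.01200.
Darcy flux q = K · i = 0.1990 × 0.01200 = 0.002388 m/day.
Seepage velocity v = q / n_e = 0.002388 / 0.13 = 0.01837 m/day.
Travel time t = L / v = 1800 / 0.01837 = 97990 days = 268.3 years.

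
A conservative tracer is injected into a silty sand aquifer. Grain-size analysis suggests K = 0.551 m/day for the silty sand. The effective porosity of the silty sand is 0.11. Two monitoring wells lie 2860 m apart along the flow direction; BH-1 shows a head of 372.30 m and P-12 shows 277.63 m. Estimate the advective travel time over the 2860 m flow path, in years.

47.2

Hydraulic gradient i = (372.30 − 277.63) / 2860 = 94.67 / 2860 = 0.03310.
Darcy flux q = K · i = 0.5510 × 0.03310 = 0.01824 m/day.
Seepage velocity v = q / n_e = 0.01824 / 0.11 = 0.1658 m/day.
Travel time t = L / v = 2860 / 0.1658 = 17249 days = 47.22 years.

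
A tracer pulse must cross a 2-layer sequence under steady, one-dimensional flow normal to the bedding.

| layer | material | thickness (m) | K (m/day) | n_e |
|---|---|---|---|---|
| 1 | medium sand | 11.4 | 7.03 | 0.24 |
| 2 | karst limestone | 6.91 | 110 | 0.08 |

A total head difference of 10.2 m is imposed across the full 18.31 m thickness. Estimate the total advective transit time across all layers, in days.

With flow normal to the layers, continuity requires the same specific discharge q through every layer.
Σ(b_i/K_i) = 11.4/7.03 + 6.91/110 = 1.684 d.
q = Δh / Σ(b_i/K_i) = 10.2 / 1.684 = 6.055 m/day.
In each layer the seepage velocity is v_i = q/n_i, so the layer transit time is t_i = b_i·n_i / q:
  layer 1 (medium sand): t_1 = 11.4 × 0.24 / 6.055 = 0.4518 d
  layer 2 (karst limestone): t_2 = 6.91 × 0.08 / 6.055 = 0.09129 d
Total t = Σ t_i = 0.5431 days.

0.543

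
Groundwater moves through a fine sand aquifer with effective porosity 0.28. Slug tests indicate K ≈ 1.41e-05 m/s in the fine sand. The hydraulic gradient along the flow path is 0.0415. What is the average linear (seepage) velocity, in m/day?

0.181

Convert K: 1.41e-05 m/s × 86400 = 1.218 m/day.
Hydraulic gradient i = 0.0415.
Darcy flux q = K · i = 1.218 × 0.04150 = 0.05056 m/day.
Seepage velocity v = q / n_e = 0.05056 / 0.28 = 0.1806 m/day.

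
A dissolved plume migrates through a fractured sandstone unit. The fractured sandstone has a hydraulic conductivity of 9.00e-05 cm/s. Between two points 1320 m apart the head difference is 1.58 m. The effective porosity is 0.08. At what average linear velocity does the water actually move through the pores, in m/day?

0.00116

Convert K: 9.00e-05 cm/s × 864 = 0.07776 m/day.
Hydraulic gradient i = Δh / L = 1.58 / 1320 = 0.001197.
Darcy flux q = K · i = 0.07776 × 0.001197 = 9.308e-05 m/day.
Seepage velocity v = q / n_e = 9.308e-05 / 0.08 = 0.001163 m/day.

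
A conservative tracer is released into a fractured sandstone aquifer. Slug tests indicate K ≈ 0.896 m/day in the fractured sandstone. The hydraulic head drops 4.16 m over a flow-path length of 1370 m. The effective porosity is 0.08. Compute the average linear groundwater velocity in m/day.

0.0340

Hydraulic gradient i = Δh / L = 4.16 / 1370 = 0.003036.
Darcy flux q = K · i = 0.8960 × 0.003036 = 0.002721 m/day.
Seepage velocity v = q / n_e = 0.002721 / 0.08 = 0.03401 m/day.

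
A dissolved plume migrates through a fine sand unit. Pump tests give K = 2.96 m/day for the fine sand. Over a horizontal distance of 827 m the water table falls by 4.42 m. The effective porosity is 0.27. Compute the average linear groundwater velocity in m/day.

Hydraulic gradient i = Δh / L = 4.42 / 827 = 0.005345.
Darcy flux q = K · i = 2.960 × 0.005345 = 0.01582 m/day.
Seepage velocity v = q / n_e = 0.01582 / 0.27 = 0.05859 m/day.

0.0586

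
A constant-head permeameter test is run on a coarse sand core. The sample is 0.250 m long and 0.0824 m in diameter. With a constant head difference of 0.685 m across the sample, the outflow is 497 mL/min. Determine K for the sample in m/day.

Cross-sectional area A = π·(d/2)² = π × (0.0824/2)² = 0.005333 m².
Convert discharge: 497 mL/min = 8.283e-06 m³/s.
Darcy's law rearranged: K = Q·L / (A·Δh) = 8.283e-06 × 0.250 / (0.005333 × 0.685) = 0.0005669 m/s = 48.98 m/day.

49.0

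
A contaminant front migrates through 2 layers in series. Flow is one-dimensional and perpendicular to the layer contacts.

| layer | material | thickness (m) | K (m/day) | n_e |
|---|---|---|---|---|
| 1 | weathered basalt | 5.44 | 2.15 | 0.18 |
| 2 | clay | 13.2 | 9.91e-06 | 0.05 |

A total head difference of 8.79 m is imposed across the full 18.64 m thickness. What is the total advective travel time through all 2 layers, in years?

680

With flow normal to the layers, continuity requires the same specific discharge q through every layer.
Σ(b_i/K_i) = 5.44/2.15 + 13.2/9.91e-06 = 1.332e+06 d.
q = Δh / Σ(b_i/K_i) = 8.79 / 1.332e+06 = 6.599e-06 m/day.
In each layer the seepage velocity is v_i = q/n_i, so the layer transit time is t_i = b_i·n_i / q:
  layer 1 (weathered basalt): t_1 = 5.44 × 0.18 / 6.599e-06 = 1.484e+05 d
  layer 2 (clay): t_2 = 13.2 × 0.05 / 6.599e-06 = 1.000e+05 d
Total t = Σ t_i = 2.484e+05 days = 680.1 years.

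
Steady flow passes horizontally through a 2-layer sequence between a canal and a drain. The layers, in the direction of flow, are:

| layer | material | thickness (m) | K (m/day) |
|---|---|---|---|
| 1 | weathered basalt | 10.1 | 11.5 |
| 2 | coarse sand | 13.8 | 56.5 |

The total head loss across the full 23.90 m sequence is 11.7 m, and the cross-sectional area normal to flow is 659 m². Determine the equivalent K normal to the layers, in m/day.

21.3

Flow is perpendicular to layering, so the layers act in series and the equivalent K is the thickness-weighted harmonic mean.
Total thickness L = 10.1 + 13.8 = 23.90 m.
Σ(b_i/K_i) = 10.1/11.5 + 13.8/56.5 = 1.123 d.
K_eq = L / Σ(b_i/K_i) = 23.90 / 1.123 = 21.29 m/day.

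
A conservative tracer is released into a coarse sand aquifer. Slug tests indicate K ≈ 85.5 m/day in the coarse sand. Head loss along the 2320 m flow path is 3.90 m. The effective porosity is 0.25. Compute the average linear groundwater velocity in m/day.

Hydraulic gradient i = Δh / L = 3.90 / 2320 = 0.001681.
Darcy flux q = K · i = 85.50 × 0.001681 = 0.1437 m/day.
Seepage velocity v = q / n_e = 0.1437 / 0.25 = 0.5749 m/day.

0.575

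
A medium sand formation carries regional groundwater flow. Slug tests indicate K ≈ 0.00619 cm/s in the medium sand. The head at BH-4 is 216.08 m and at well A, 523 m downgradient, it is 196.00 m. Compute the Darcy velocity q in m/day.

Convert K: 0.00619 cm/s × 864 = 5.348 m/day.
Hydraulic gradient i = (216.08 − 196.00) / 523 = 20.08 / 523 = 0.03839.
Specific discharge q = K · i = 5.348 × 0.03839 = 0.2053 m/day.

0.205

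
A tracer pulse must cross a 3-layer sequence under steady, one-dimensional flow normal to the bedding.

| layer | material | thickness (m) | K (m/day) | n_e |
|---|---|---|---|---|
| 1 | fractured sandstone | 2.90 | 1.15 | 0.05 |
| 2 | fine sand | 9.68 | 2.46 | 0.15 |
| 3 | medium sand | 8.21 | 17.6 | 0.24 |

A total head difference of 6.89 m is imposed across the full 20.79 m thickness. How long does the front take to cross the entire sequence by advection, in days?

With flow normal to the layers, continuity requires the same specific discharge q through every layer.
Σ(b_i/K_i) = 2.90/1.15 + 9.68/2.46 + 8.21/17.6 = 6.923 d.
q = Δh / Σ(b_i/K_i) = 6.89 / 6.923 = 0.9952 m/day.
In each layer the seepage velocity is v_i = q/n_i, so the layer transit time is t_i = b_i·n_i / q:
  layer 1 (fractured sandstone): t_1 = 2.90 × 0.05 / 0.9952 = 0.1457 d
  layer 2 (fine sand): t_2 = 9.68 × 0.15 / 0.9952 = 1.459 d
  layer 3 (medium sand): t_3 = 8.21 × 0.24 / 0.9952 = 1.980 d
Total t = Σ t_i = 3.585 days.

3.58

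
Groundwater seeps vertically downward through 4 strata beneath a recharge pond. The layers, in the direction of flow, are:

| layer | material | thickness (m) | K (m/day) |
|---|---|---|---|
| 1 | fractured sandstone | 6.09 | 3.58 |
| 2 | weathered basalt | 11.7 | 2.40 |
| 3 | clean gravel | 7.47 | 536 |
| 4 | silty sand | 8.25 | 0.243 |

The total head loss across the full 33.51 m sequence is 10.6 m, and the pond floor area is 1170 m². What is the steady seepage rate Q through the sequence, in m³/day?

Flow is perpendicular to layering, so the layers act in series and the equivalent K is the thickness-weighted harmonic mean.
Total thickness L = 6.09 + 11.7 + 7.47 + 8.25 = 33.51 m.
Σ(b_i/K_i) = 6.09/3.58 + 11.7/2.40 + 7.47/536 + 8.25/0.243 = 40.54 d.
K_eq = L / Σ(b_i/K_i) = 33.51 / 40.54 = 0.8266 m/day.
Q = K_eq · A · (Δh/L) = 0.8266 × 1170 × (10.6/33.51) = 305.9 m³/day.

306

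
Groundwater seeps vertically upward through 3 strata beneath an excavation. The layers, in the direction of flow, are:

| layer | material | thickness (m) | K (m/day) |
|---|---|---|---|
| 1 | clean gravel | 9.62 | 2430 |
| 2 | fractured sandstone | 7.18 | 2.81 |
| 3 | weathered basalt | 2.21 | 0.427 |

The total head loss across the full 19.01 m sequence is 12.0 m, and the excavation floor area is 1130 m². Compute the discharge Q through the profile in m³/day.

Flow is perpendicular to layering, so the layers act in series and the equivalent K is the thickness-weighted harmonic mean.
Total thickness L = 9.62 + 7.18 + 2.21 = 19.01 m.
Σ(b_i/K_i) = 9.62/2430 + 7.18/2.81 + 2.21/0.427 = 7.735 d.
K_eq = L / Σ(b_i/K_i) = 19.01 / 7.735 = 2.458 m/day.
Q = K_eq · A · (Δh/L) = 2.458 × 1130 × (12.0/19.01) = 1753 m³/day.

1750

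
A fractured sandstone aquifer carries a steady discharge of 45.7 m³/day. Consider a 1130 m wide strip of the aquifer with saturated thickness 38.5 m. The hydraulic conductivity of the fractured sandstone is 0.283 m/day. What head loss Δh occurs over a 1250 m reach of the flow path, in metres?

4.64

Cross-sectional area A = 1130 × 38.5 = 43505 m².
From Q = K·A·i, i = Q / (K·A) = 45.7 / (0.2830 × 43505) = 0.003712.
Head loss Δh = i · L = 0.003712 × 1250 = 4.640 m.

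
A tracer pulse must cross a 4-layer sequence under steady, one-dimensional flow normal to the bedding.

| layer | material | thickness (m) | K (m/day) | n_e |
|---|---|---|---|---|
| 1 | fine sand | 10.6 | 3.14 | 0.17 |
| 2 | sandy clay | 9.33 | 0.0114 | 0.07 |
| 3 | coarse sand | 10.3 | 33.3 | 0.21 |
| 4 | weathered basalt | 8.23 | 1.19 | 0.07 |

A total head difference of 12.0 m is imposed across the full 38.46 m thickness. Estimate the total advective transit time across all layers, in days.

With flow normal to the layers, continuity requires the same specific discharge q through every layer.
Σ(b_i/K_i) = 10.6/3.14 + 9.33/0.0114 + 10.3/33.3 + 8.23/1.19 = 829.0 d.
q = Δh / Σ(b_i/K_i) = 12.0 / 829.0 = 0.01447 m/day.
In each layer the seepage velocity is v_i = q/n_i, so the layer transit time is t_i = b_i·n_i / q:
  layer 1 (fine sand): t_1 = 10.6 × 0.17 / 0.01447 = 124.5 d
  layer 2 (sandy clay): t_2 = 9.33 × 0.07 / 0.01447 = 45.12 d
  layer 3 (coarse sand): t_3 = 10.3 × 0.21 / 0.01447 = 149.4 d
  layer 4 (weathered basalt): t_4 = 8.23 × 0.07 / 0.01447 = 39.80 d
Total t = Σ t_i = 358.8 days.

359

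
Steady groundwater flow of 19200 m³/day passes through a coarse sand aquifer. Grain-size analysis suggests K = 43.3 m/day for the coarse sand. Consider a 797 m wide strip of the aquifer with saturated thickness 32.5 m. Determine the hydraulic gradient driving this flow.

Cross-sectional area A = 797 × 32.5 = 25902 m².
From Q = K·A·i, i = Q / (K·A) = 19200 / (43.30 × 25902) = 0.01712.

0.0171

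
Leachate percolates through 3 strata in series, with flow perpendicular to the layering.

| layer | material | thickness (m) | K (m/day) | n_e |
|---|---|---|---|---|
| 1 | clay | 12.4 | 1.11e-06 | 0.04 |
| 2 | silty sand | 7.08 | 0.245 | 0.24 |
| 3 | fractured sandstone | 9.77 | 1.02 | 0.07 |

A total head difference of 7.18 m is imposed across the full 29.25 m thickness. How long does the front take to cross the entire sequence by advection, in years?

With flow normal to the layers, continuity requires the same specific discharge q through every layer.
Σ(b_i/K_i) = 12.4/1.11e-06 + 7.08/0.245 + 9.77/1.02 = 1.117e+07 d.
q = Δh / Σ(b_i/K_i) = 7.18 / 1.117e+07 = 6.427e-07 m/day.
In each layer the seepage velocity is v_i = q/n_i, so the layer transit time is t_i = b_i·n_i / q:
  layer 1 (clay): t_1 = 12.4 × 0.04 / 6.427e-07 = 7.717e+05 d
  layer 2 (silty sand): t_2 = 7.08 × 0.24 / 6.427e-07 = 2.644e+06 d
  layer 3 (fractured sandstone): t_3 = 9.77 × 0.07 / 6.427e-07 = 1.064e+06 d
Total t = Σ t_i = 4.480e+06 days = 12264 years.

12300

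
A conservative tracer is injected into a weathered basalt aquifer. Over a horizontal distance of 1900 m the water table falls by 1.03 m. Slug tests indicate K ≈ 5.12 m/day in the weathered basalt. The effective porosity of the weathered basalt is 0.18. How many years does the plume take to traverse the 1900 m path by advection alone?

Hydraulic gradient i = Δh / L = 1.03 / 1900 = 0.0005421.
Darcy flux q = K · i = 5.120 × 0.0005421 = 0.002776 m/day.
Seepage velocity v = q / n_e = 0.002776 / 0.18 = 0.01542 m/day.
Travel time t = L / v = 1900 / 0.01542 = 1.232e+05 days = 337.4 years.

337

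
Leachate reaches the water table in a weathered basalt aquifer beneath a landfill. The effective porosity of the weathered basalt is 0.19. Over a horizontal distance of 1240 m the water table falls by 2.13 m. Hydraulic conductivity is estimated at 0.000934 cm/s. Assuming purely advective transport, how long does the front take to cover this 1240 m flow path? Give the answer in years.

Convert K: 0.000934 cm/s × 864 = 0.8070 m/day.
Hydraulic gradient i = Δh / L = 2.13 / 1240 = 0.001718.
Darcy flux q = K · i = 0.8070 × 0.001718 = 0.001386 m/day.
Seepage velocity v = q / n_e = 0.001386 / 0.19 = 0.007296 m/day.
Travel time t = L / v = 1240 / 0.007296 = 1.700e+05 days = 465.3 years.

465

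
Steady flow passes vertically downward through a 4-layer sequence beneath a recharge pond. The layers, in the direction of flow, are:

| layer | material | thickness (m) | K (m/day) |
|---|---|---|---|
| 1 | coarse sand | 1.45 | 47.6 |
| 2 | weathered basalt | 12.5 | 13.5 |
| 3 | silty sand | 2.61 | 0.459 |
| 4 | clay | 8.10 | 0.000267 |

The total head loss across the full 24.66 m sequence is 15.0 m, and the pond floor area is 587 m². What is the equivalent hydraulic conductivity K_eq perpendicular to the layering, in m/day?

Flow is perpendicular to layering, so the layers act in series and the equivalent K is the thickness-weighted harmonic mean.
Total thickness L = 1.45 + 12.5 + 2.61 + 8.10 = 24.66 m.
Σ(b_i/K_i) = 1.45/47.6 + 12.5/13.5 + 2.61/0.459 + 8.10/0.000267 = 30344 d.
K_eq = L / Σ(b_i/K_i) = 24.66 / 30344 = 0.0008127 m/day.

0.000813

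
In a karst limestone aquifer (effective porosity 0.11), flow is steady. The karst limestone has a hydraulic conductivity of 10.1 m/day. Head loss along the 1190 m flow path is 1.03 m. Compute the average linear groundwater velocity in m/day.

Hydraulic gradient i = Δh / L = 1.03 / 1190 = 0.0008655.
Darcy flux q = K · i = 10.10 × 0.0008655 = 0.008742 m/day.
Seepage velocity v = q / n_e = 0.008742 / 0.11 = 0.07947 m/day.

0.0795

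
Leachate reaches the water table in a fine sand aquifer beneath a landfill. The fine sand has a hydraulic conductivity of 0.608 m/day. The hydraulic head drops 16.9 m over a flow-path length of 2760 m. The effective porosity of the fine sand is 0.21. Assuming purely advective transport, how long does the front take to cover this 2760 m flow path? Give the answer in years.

Hydraulic gradient i = Δh / L = 16.9 / 2760 = 0.006123.
Darcy flux q = K · i = 0.6080 × 0.006123 = 0.003723 m/day.
Seepage velocity v = q / n_e = 0.003723 / 0.21 = 0.01773 m/day.
Travel time t = L / v = 2760 / 0.01773 = 1.557e+05 days = 426.2 years.

426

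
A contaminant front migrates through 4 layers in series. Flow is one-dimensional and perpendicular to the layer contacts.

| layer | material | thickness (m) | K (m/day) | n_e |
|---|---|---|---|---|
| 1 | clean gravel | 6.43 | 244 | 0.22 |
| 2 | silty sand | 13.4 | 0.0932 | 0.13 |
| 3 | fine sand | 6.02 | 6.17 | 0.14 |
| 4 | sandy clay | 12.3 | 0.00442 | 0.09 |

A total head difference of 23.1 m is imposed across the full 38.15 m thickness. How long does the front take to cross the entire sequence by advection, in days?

With flow normal to the layers, continuity requires the same specific discharge q through every layer.
Σ(b_i/K_i) = 6.43/244 + 13.4/0.0932 + 6.02/6.17 + 12.3/0.00442 = 2928 d.
q = Δh / Σ(b_i/K_i) = 23.1 / 2928 = 0.007890 m/day.
In each layer the seepage velocity is v_i = q/n_i, so the layer transit time is t_i = b_i·n_i / q:
  layer 1 (clean gravel): t_1 = 6.43 × 0.22 / 0.007890 = 179.3 d
  layer 2 (silty sand): t_2 = 13.4 × 0.13 / 0.007890 = 220.8 d
  layer 3 (fine sand): t_3 = 6.02 × 0.14 / 0.007890 = 106.8 d
  layer 4 (sandy clay): t_4 = 12.3 × 0.09 / 0.007890 = 140.3 d
Total t = Σ t_i = 647.2 days.

647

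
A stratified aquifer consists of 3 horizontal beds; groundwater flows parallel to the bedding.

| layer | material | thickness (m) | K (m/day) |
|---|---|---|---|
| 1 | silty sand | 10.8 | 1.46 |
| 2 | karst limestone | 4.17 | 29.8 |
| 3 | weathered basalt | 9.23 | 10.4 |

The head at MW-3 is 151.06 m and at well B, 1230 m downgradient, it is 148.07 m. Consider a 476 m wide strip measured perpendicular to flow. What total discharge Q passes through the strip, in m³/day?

273

Flow is parallel to layering, so each bed carries its own Darcy discharge and the transmissivities add.
Σ(K_i·b_i) = 1.46×10.8 + 29.8×4.17 + 10.4×9.23 = 236.0 m²/day.
Hydraulic gradient i = (151.06 − 148.07) / 1230 = 2.99 / 1230 = 0.002431.
Q = Σ(K_i·b_i) · W · i = 236.0 × 476 × 0.002431 = 273.1 m³/day.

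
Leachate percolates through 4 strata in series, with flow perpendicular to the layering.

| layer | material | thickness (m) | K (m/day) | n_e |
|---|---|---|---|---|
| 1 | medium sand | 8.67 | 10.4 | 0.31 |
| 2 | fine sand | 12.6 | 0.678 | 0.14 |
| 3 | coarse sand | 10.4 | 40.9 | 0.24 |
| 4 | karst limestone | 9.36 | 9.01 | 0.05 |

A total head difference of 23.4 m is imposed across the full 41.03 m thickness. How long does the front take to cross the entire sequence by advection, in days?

With flow normal to the layers, continuity requires the same specific discharge q through every layer.
Σ(b_i/K_i) = 8.67/10.4 + 12.6/0.678 + 10.4/40.9 + 9.36/9.01 = 20.71 d.
q = Δh / Σ(b_i/K_i) = 23.4 / 20.71 = 1.130 m/day.
In each layer the seepage velocity is v_i = q/n_i, so the layer transit time is t_i = b_i·n_i / q:
  layer 1 (medium sand): t_1 = 8.67 × 0.31 / 1.130 = 2.379 d
  layer 2 (fine sand): t_2 = 12.6 × 0.14 / 1.130 = 1.561 d
  layer 3 (coarse sand): t_3 = 10.4 × 0.24 / 1.130 = 2.209 d
  layer 4 (karst limestone): t_4 = 9.36 × 0.05 / 1.130 = 0.4142 d
Total t = Σ t_i = 6.563 days.

6.56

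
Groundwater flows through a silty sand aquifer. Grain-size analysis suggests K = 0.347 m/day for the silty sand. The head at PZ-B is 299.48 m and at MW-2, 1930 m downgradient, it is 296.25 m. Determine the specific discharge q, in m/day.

0.000581

Hydraulic gradient i = (299.48 − 296.25) / 1930 = 3.23 / 1930 = 0.001674.
Specific discharge q = K · i = 0.3470 × 0.001674 = 0.0005807 m/day.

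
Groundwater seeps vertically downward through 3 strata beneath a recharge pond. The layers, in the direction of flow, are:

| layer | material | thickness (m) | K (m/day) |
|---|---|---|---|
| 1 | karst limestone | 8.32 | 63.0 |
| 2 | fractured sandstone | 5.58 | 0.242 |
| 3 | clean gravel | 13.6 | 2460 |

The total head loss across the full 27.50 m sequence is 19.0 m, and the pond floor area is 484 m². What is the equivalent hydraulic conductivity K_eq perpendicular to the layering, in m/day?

1.19

Flow is perpendicular to layering, so the layers act in series and the equivalent K is the thickness-weighted harmonic mean.
Total thickness L = 8.32 + 5.58 + 13.6 = 27.50 m.
Σ(b_i/K_i) = 8.32/63.0 + 5.58/0.242 + 13.6/2460 = 23.20 d.
K_eq = L / Σ(b_i/K_i) = 27.50 / 23.20 = 1.186 m/day.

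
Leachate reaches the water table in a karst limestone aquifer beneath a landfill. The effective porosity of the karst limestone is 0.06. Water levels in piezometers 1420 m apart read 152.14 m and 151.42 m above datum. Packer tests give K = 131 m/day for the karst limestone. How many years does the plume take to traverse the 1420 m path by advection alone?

3.51

Hydraulic gradient i = (152.14 − 151.42) / 1420 = 0.72 / 1420 = 0.0005070.
Darcy flux q = K · i = 131.0 × 0.0005070 = 0.06642 m/day.
Seepage velocity v = q / n_e = 0.06642 / 0.06 = 1.107 m/day.
Travel time t = L / v = 1420 / 1.107 = 1283 days = 3.512 years.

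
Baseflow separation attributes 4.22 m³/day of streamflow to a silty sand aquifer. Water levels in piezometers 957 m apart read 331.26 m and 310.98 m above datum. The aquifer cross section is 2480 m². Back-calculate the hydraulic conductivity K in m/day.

Hydraulic gradient i = (331.26 − 310.98) / 957 = 20.28 / 957 = 0.02119.
From Q = K·A·i, K = Q / (A·i) = 4.22 / (2480 × 0.02119) = 0.08030 m/day.

0.0803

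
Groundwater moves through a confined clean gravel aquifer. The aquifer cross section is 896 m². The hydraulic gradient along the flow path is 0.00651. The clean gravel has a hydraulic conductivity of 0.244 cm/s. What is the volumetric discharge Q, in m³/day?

Convert K: 0.244 cm/s × 864 = 210.8 m/day.
Hydraulic gradient i = 0.00651.
Darcy's law: Q = K · A · i = 210.8 × 896.0 × 0.006510 = 1230 m³/day.

1230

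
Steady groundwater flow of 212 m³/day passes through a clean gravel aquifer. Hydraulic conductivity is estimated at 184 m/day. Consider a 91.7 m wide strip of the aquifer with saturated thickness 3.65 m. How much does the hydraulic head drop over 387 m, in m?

Cross-sectional area A = 91.7 × 3.65 = 334.7 m².
From Q = K·A·i, i = Q / (K·A) = 212 / (184.0 × 334.7) = 0.003442.
Head loss Δh = i · L = 0.003442 × 387 = 1.332 m.

1.33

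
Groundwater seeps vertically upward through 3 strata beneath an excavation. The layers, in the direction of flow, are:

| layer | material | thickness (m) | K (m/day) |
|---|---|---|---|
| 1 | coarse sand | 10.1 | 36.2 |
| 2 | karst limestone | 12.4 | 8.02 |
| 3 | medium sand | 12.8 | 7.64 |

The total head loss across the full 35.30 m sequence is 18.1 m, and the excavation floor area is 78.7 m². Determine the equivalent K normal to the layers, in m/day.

10.1

Flow is perpendicular to layering, so the layers act in series and the equivalent K is the thickness-weighted harmonic mean.
Total thickness L = 10.1 + 12.4 + 12.8 = 35.30 m.
Σ(b_i/K_i) = 10.1/36.2 + 12.4/8.02 + 12.8/7.64 = 3.501 d.
K_eq = L / Σ(b_i/K_i) = 35.30 / 3.501 = 10.08 m/day.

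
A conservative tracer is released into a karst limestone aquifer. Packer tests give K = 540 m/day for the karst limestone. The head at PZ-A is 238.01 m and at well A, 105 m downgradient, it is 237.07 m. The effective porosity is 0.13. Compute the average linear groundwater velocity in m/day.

Hydraulic gradient i = (238.01 − 237.07) / 105 = 0.94 / 105 = 0.008952.
Darcy flux q = K · i = 540.0 × 0.008952 = 4.834 m/day.
Seepage velocity v = q / n_e = 4.834 / 0.13 = 37.19 m/day.

37.2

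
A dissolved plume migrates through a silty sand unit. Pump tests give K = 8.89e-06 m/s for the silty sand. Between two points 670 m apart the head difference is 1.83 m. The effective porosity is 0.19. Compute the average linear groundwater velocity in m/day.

0.0110

Convert K: 8.89e-06 m/s × 86400 = 0.7681 m/day.
Hydraulic gradient i = Δh / L = 1.83 / 670 = 0.002731.
Darcy flux q = K · i = 0.7681 × 0.002731 = 0.002098 m/day.
Seepage velocity v = q / n_e = 0.002098 / 0.19 = 0.01104 m/day.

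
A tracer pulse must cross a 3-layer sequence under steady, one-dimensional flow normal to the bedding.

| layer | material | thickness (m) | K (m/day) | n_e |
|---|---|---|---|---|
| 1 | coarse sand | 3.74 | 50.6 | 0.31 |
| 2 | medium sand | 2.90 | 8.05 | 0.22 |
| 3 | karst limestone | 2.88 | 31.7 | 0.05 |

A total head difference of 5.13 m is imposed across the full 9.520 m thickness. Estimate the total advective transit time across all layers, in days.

With flow normal to the layers, continuity requires the same specific discharge q through every layer.
Σ(b_i/K_i) = 3.74/50.6 + 2.90/8.05 + 2.88/31.7 = 0.5250 d.
q = Δh / Σ(b_i/K_i) = 5.13 / 0.5250 = 9.771 m/day.
In each layer the seepage velocity is v_i = q/n_i, so the layer transit time is t_i = b_i·n_i / q:
  layer 1 (coarse sand): t_1 = 3.74 × 0.31 / 9.771 = 0.1187 d
  layer 2 (medium sand): t_2 = 2.90 × 0.22 / 9.771 = 0.06529 d
  layer 3 (karst limestone): t_3 = 2.88 × 0.05 / 9.771 = 0.01474 d
Total t = Σ t_i = 0.1987 days.

0.199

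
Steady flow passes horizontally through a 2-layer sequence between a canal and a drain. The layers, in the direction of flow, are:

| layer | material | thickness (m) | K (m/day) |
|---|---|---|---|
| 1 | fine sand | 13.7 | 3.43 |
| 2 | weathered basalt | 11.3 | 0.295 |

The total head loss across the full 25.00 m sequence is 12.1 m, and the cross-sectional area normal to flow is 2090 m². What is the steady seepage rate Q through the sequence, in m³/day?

Flow is perpendicular to layering, so the layers act in series and the equivalent K is the thickness-weighted harmonic mean.
Total thickness L = 13.7 + 11.3 = 25.00 m.
Σ(b_i/K_i) = 13.7/3.43 + 11.3/0.295 = 42.30 d.
K_eq = L / Σ(b_i/K_i) = 25.00 / 42.30 = 0.5910 m/day.
Q = K_eq · A · (Δh/L) = 0.5910 × 2090 × (12.1/25.00) = 597.9 m³/day.

598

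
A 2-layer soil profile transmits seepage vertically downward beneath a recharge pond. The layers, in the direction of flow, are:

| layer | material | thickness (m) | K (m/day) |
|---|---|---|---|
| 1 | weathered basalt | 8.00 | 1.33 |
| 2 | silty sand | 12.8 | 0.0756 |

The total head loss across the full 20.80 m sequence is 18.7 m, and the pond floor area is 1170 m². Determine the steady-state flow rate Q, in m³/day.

Flow is perpendicular to layering, so the layers act in series and the equivalent K is the thickness-weighted harmonic mean.
Total thickness L = 8.00 + 12.8 = 20.80 m.
Σ(b_i/K_i) = 8.00/1.33 + 12.8/0.0756 = 175.3 d.
K_eq = L / Σ(b_i/K_i) = 20.80 / 175.3 = 0.1186 m/day.
Q = K_eq · A · (Δh/L) = 0.1186 × 1170 × (18.7/20.80) = 124.8 m³/day.

125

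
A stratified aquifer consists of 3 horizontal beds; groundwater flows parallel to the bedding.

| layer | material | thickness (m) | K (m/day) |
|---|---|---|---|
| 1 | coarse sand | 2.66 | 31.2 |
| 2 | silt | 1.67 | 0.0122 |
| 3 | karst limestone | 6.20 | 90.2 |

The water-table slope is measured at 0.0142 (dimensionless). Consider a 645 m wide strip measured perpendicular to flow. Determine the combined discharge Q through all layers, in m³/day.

5880

Flow is parallel to layering, so each bed carries its own Darcy discharge and the transmissivities add.
Σ(K_i·b_i) = 31.2×2.66 + 0.0122×1.67 + 90.2×6.20 = 642.3 m²/day.
Hydraulic gradient i = 0.0142.
Q = Σ(K_i·b_i) · W · i = 642.3 × 645 × 0.01420 = 5882 m³/day.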